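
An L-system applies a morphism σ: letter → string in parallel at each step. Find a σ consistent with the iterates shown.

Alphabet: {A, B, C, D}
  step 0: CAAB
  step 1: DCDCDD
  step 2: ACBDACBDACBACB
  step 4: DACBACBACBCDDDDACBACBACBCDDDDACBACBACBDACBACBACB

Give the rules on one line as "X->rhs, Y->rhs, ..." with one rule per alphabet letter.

  step 1 ⇒ step 2: DCDCDD ⇒ ACB·D·ACB·D·ACB·ACB
    C ↦ D
    D ↦ ACB
  step 0 ⇒ step 1: CAAB ⇒ D·CD·CD·D
    A ↦ CD
  step 0 ⇒ step 1: CAAB ⇒ D·CD·CD·D
    B ↦ D

A->CD, B->D, C->D, D->ACB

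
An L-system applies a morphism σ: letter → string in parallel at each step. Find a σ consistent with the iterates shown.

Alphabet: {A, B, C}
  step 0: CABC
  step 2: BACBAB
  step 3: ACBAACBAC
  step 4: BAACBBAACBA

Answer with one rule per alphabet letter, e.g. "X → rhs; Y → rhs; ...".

  step 3 ⇒ step 4: ACBAACBAC ⇒ B·A·AC·B·B·A·AC·B·A
    A ↦ B
    B ↦ AC
    C ↦ A

A->B, B->AC, C->A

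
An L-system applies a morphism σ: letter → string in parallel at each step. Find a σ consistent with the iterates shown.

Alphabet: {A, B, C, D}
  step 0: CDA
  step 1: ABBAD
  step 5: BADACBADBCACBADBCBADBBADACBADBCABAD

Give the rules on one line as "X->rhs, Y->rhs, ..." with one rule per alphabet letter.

  step 0 ⇒ step 1: CDA ⇒ A·B·BAD
    A ↦ BAD
    C ↦ A
    D ↦ B
    B ↦ C  (constrained at step 1)

A->BAD, B->C, C->A, D->B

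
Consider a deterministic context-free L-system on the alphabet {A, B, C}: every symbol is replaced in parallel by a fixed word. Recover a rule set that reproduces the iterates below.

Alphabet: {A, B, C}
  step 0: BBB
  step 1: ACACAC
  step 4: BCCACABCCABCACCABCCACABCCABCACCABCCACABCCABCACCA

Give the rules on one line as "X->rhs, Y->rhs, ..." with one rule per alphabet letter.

A->BC, B->AC, C->CA

  step 0 ⇒ step 1: BBB ⇒ AC·AC·AC
    B ↦ AC
    A ↦ BC  (constrained at step 1)
    C ↦ CA  (constrained at step 1)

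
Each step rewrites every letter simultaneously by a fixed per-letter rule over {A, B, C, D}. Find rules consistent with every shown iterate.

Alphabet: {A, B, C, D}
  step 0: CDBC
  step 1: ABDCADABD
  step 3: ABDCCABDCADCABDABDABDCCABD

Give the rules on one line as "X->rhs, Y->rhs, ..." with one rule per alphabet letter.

  step 0 ⇒ step 1: CDBC ⇒ ABD·C·AD·ABD
    B ↦ AD
    C ↦ ABD
    D ↦ C
    A ↦ C  (constrained at step 1)

A->C, B->AD, C->ABD, D->C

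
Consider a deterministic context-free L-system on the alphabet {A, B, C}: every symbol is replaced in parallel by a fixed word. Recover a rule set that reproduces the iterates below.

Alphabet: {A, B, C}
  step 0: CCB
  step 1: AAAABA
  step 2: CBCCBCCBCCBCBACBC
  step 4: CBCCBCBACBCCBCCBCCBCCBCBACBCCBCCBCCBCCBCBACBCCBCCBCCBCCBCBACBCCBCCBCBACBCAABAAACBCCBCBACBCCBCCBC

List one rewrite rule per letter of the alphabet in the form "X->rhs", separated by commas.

A->CBC, B->BA, C->AA

  step 1 ⇒ step 2: AAAABA ⇒ CBC·CBC·CBC·CBC·BA·CBC
    A ↦ CBC
    B ↦ BA
  step 0 ⇒ step 1: CCB ⇒ AA·AA·BA
    C ↦ AA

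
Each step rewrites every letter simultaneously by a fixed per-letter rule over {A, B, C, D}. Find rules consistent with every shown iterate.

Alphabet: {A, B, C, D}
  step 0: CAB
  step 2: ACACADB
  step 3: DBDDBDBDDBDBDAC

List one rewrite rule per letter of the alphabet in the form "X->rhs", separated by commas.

  step 2 ⇒ step 3: ACACADB ⇒ DBD·DB·DBD·DB·DBD·A·C
    A ↦ DBD
    B ↦ C
    C ↦ DB
    D ↦ A

A->DBD, B->C, C->DB, D->A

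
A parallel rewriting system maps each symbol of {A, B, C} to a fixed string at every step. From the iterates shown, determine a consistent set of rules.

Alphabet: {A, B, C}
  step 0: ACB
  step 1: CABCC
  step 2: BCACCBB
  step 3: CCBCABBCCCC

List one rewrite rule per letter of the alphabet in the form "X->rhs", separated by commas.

  step 2 ⇒ step 3: BCACCBB ⇒ CC·B·CA·B·B·CC·CC
    A ↦ CA
    B ↦ CC
    C ↦ B

A->CA, B->CC, C->B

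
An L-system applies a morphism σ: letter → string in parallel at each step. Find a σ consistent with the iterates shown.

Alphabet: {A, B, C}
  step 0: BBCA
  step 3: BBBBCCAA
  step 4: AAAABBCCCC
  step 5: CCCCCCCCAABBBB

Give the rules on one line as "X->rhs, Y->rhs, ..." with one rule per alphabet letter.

  step 4 ⇒ step 5: AAAABBCCCC ⇒ CC·CC·CC·CC·A·A·B·B·B·B
    A ↦ CC
    B ↦ A
    C ↦ B

A->CC, B->A, C->B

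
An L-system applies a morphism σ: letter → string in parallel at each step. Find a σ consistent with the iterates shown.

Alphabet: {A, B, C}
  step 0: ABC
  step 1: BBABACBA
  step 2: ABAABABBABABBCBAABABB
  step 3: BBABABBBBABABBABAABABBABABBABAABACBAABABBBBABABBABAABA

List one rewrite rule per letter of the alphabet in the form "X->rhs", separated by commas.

A->BB, B->ABA, C->CBA

  step 2 ⇒ step 3: ABAABABBABABBCBAABABB ⇒ BB·ABA·BB·BB·ABA·BB·ABA·ABA·BB·ABA·BB·ABA·ABA·CBA·ABA·BB·BB·ABA·BB·ABA·ABA
    A ↦ BB
    B ↦ ABA
    C ↦ CBA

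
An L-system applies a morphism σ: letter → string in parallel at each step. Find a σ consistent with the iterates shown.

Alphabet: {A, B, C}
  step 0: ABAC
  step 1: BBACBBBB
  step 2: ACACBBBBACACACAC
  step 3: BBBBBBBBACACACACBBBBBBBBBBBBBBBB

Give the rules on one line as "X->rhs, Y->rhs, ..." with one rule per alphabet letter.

  step 2 ⇒ step 3: ACACBBBBACACACAC ⇒ BB·BB·BB·BB·AC·AC·AC·AC·BB·BB·BB·BB·BB·BB·BB·BB
    A ↦ BB
    B ↦ AC
    C ↦ BB

A->BB, B->AC, C->BB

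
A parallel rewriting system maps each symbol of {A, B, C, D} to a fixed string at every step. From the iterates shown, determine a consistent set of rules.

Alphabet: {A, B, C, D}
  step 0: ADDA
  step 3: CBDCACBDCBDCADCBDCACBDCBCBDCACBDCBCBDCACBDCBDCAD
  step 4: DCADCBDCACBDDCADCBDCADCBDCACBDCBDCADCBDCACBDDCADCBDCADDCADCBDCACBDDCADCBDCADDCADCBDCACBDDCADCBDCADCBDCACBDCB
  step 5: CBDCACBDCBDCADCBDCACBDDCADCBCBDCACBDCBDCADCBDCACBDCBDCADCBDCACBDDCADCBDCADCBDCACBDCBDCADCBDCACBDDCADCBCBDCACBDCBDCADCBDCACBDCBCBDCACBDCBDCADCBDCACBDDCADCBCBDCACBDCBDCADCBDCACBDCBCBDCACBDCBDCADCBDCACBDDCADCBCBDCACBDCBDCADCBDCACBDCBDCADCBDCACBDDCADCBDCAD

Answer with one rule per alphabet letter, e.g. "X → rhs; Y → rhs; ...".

A->CBD, B->D, C->DCA, D->CB

  step 4 ⇒ step 5: DCADCBDCACBDDCADCBDCADCBDCACBDCBDCADCBDCACBDDCADCBDCADDCADCBDCACBDDCADCBDCADDCADCBDCACBDDCADCBDCADCBDCACBDCB ⇒ CB·DCA·CBD·CB·DCA·D·CB·DCA·CBD·DCA·D·CB·CB·DCA·CBD·CB·DCA·D·CB·DCA·CBD·CB·DCA·D·CB·DCA·CBD·DCA·D·CB·DCA·D·CB·DCA·CBD·CB·DCA·D·CB·DCA·CBD·DCA·D·CB·CB·DCA·CBD·CB·DCA·D·CB·DCA·CBD·CB·CB·DCA·CBD·CB·DCA·D·CB·DCA·CBD·DCA·D·CB·CB·DCA·CBD·CB·DCA·D·CB·DCA·CBD·CB·CB·DCA·CBD·CB·DCA·D·CB·DCA·CBD·DCA·D·CB·CB·DCA·CBD·CB·DCA·D·CB·DCA·CBD·CB·DCA·D·CB·DCA·CBD·DCA·D·CB·DCA·D
    A ↦ CBD
    B ↦ D
    C ↦ DCA
    D ↦ CB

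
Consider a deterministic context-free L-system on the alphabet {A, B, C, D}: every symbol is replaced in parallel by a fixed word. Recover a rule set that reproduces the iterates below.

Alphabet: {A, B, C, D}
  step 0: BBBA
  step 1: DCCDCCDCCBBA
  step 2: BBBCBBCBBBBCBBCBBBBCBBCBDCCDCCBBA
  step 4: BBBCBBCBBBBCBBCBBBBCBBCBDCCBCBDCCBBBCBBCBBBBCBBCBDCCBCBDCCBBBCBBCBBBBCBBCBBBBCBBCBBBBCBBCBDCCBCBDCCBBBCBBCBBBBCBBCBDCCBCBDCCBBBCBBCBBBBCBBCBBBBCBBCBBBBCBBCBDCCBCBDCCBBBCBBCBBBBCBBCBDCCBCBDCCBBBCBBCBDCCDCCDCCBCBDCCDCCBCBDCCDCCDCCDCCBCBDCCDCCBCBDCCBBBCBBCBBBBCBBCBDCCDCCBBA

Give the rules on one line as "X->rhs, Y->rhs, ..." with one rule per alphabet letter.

  step 1 ⇒ step 2: DCCDCCDCCBBA ⇒ BB·BCB·BCB·BB·BCB·BCB·BB·BCB·BCB·DCC·DCC·BBA
    A ↦ BBA
    B ↦ DCC
    C ↦ BCB
    D ↦ BB

A->BBA, B->DCC, C->BCB, D->BB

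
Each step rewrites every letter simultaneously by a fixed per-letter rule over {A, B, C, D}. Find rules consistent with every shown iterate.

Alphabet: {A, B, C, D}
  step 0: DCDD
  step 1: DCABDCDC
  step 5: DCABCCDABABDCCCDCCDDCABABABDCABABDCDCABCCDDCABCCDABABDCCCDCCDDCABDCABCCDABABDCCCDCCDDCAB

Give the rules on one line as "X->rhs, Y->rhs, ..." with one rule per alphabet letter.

  step 0 ⇒ step 1: DCDD ⇒ DC·AB·DC·DC
    C ↦ AB
    D ↦ DC
    A ↦ CC  (constrained at step 1)
    B ↦ D  (constrained at step 1)

A->CC, B->D, C->AB, D->DC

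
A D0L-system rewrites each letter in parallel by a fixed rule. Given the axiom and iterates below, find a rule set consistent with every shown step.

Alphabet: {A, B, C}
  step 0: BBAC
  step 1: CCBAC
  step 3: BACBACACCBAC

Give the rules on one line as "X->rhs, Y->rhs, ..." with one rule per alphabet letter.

A->B, B->C, C->AC

  step 0 ⇒ step 1: BBAC ⇒ C·C·B·AC
    A ↦ B
    B ↦ C
    C ↦ AC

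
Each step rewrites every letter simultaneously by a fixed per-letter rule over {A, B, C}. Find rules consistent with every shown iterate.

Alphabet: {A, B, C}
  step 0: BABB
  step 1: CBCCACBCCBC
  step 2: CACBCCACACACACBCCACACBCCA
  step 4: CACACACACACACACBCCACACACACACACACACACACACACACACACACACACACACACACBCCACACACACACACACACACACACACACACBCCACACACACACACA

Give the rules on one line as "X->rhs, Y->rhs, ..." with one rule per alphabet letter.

  step 1 ⇒ step 2: CBCCACBCCBC ⇒ CA·CBC·CA·CA·CA·CA·CBC·CA·CA·CBC·CA
    A ↦ CA
    B ↦ CBC
    C ↦ CA

A->CA, B->CBC, C->CA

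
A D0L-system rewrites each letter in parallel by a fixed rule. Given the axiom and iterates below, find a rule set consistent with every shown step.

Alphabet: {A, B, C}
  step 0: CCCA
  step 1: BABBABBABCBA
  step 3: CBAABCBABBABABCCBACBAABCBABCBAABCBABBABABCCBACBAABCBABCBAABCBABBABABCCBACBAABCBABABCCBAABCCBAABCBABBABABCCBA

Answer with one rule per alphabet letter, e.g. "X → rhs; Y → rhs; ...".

  step 0 ⇒ step 1: CCCA ⇒ BAB·BAB·BAB·CBA
    A ↦ CBA
    C ↦ BAB
    B ↦ ABC  (constrained at step 1)

A->CBA, B->ABC, C->BAB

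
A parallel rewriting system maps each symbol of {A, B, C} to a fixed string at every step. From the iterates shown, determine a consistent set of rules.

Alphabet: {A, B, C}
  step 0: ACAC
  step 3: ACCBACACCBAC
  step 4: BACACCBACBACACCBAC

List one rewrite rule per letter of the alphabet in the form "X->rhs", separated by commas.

A->B, B->C, C->AC

  step 3 ⇒ step 4: ACCBACACCBAC ⇒ B·AC·AC·C·B·AC·B·AC·AC·C·B·AC
    A ↦ B
    B ↦ C
    C ↦ AC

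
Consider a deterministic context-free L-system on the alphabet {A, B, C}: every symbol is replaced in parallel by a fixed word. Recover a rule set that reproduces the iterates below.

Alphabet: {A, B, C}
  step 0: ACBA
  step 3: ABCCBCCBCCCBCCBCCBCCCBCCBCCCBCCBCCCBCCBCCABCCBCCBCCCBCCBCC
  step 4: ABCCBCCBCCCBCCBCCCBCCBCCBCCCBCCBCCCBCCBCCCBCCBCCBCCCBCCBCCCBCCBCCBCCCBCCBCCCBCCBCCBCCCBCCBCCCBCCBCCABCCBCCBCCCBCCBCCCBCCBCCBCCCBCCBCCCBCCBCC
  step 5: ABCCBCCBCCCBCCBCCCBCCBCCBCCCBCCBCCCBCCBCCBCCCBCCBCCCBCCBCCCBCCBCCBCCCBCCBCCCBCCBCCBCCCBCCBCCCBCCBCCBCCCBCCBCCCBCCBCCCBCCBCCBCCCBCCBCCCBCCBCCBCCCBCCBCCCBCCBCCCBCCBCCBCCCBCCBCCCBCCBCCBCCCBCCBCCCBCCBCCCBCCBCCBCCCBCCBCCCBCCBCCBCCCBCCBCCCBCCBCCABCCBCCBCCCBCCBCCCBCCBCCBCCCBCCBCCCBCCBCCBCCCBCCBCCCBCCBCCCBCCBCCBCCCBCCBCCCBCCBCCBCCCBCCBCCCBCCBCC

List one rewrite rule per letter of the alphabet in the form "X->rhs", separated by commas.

  step 4 ⇒ step 5: ABCCBCCBCCCBCCBCCCBCCBCCBCCCBCCBCCCBCCBCCCBCCBCCBCCCBCCBCCCBCCBCCBCCCBCCBCCCBCCBCCBCCCBCCBCCCBCCBCCABCCBCCBCCCBCCBCCCBCCBCCBCCCBCCBCCCBCCBCC ⇒ ABC·C·BCC·BCC·C·BCC·BCC·C·BCC·BCC·BCC·C·BCC·BCC·C·BCC·BCC·BCC·C·BCC·BCC·C·BCC·BCC·C·BCC·BCC·BCC·C·BCC·BCC·C·BCC·BCC·BCC·C·BCC·BCC·C·BCC·BCC·BCC·C·BCC·BCC·C·BCC·BCC·C·BCC·BCC·BCC·C·BCC·BCC·C·BCC·BCC·BCC·C·BCC·BCC·C·BCC·BCC·C·BCC·BCC·BCC·C·BCC·BCC·C·BCC·BCC·BCC·C·BCC·BCC·C·BCC·BCC·C·BCC·BCC·BCC·C·BCC·BCC·C·BCC·BCC·BCC·C·BCC·BCC·C·BCC·BCC·ABC·C·BCC·BCC·C·BCC·BCC·C·BCC·BCC·BCC·C·BCC·BCC·C·BCC·BCC·BCC·C·BCC·BCC·C·BCC·BCC·C·BCC·BCC·BCC·C·BCC·BCC·C·BCC·BCC·BCC·C·BCC·BCC·C·BCC·BCC
    A ↦ ABC
    B ↦ C
    C ↦ BCC

A->ABC, B->C, C->BCC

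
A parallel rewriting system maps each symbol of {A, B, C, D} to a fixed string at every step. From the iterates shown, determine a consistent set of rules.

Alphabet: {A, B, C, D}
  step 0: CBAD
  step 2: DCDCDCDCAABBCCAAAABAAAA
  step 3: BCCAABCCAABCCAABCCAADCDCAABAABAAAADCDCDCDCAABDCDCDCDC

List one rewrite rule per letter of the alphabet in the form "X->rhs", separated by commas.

  step 2 ⇒ step 3: DCDCDCDCAABBCCAAAABAAAA ⇒ BCC·AA·BCC·AA·BCC·AA·BCC·AA·DC·DC·AAB·AAB·AA·AA·DC·DC·DC·DC·AAB·DC·DC·DC·DC
    A ↦ DC
    B ↦ AAB
    C ↦ AA
    D ↦ BCC

A->DC, B->AAB, C->AA, D->BCC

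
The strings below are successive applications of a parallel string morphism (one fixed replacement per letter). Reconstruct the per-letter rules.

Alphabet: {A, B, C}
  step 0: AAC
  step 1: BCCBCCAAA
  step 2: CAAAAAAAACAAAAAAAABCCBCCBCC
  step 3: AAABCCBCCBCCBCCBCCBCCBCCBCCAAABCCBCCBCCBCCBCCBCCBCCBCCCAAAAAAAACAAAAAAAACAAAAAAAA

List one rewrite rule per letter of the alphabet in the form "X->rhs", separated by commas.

A->BCC, B->CAA, C->AAA

  step 2 ⇒ step 3: CAAAAAAAACAAAAAAAABCCBCCBCC ⇒ AAA·BCC·BCC·BCC·BCC·BCC·BCC·BCC·BCC·AAA·BCC·BCC·BCC·BCC·BCC·BCC·BCC·BCC·CAA·AAA·AAA·CAA·AAA·AAA·CAA·AAA·AAA
    A ↦ BCC
    B ↦ CAA
    C ↦ AAA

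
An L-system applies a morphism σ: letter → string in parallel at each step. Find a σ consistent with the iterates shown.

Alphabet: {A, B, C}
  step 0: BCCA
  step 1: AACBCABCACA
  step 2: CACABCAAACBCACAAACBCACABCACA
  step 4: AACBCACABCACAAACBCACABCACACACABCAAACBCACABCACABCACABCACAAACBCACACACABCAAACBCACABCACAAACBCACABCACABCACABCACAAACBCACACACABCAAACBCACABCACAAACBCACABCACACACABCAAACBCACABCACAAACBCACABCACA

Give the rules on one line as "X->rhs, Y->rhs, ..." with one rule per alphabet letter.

A->CA, B->AAC, C->BCA

  step 1 ⇒ step 2: AACBCABCACA ⇒ CA·CA·BCA·AAC·BCA·CA·AAC·BCA·CA·BCA·CA
    A ↦ CA
    B ↦ AAC
    C ↦ BCA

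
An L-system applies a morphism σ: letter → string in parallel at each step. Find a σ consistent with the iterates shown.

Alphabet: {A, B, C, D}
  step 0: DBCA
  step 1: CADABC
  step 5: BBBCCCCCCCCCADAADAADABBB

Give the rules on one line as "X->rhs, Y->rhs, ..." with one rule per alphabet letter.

A->C, B->ADA, C->B, D->C

  step 0 ⇒ step 1: DBCA ⇒ C·ADA·B·C
    A ↦ C
    B ↦ ADA
    C ↦ B
    D ↦ C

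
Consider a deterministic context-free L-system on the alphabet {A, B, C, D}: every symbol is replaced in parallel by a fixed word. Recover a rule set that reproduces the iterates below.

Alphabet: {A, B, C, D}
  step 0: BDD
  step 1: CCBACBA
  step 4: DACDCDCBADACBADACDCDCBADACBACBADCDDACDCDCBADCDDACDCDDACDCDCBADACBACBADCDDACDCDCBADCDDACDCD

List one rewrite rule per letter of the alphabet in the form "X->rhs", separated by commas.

A->DCD, B->C, C->DA, D->CBA

  step 0 ⇒ step 1: BDD ⇒ C·CBA·CBA
    B ↦ C
    D ↦ CBA
    A ↦ DCD  (constrained at step 1)
    C ↦ DA  (constrained at step 1)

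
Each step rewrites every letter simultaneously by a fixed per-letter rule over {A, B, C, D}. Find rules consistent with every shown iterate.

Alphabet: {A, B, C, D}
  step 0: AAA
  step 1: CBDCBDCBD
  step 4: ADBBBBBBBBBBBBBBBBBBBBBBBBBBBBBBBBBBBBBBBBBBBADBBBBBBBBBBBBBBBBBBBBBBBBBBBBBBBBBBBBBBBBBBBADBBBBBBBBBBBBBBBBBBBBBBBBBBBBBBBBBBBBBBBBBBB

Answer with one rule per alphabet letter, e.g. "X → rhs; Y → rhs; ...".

A->CBD, B->BBB, C->AD, D->B

  step 0 ⇒ step 1: AAA ⇒ CBD·CBD·CBD
    A ↦ CBD
    B ↦ BBB  (constrained at step 1)
    C ↦ AD  (constrained at step 1)
    D ↦ B  (constrained at step 1)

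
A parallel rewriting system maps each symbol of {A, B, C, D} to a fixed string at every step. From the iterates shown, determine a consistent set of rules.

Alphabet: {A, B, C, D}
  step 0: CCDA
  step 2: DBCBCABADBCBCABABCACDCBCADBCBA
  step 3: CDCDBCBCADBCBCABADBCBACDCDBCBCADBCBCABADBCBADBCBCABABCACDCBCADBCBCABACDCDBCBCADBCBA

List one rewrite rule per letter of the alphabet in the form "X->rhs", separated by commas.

A->BA, B->DBC, C->BCA, D->CDC

  step 2 ⇒ step 3: DBCBCABADBCBCABABCACDCBCADBCBA ⇒ CDC·DBC·BCA·DBC·BCA·BA·DBC·BA·CDC·DBC·BCA·DBC·BCA·BA·DBC·BA·DBC·BCA·BA·BCA·CDC·BCA·DBC·BCA·BA·CDC·DBC·BCA·DBC·BA
    A ↦ BA
    B ↦ DBC
    C ↦ BCA
    D ↦ CDC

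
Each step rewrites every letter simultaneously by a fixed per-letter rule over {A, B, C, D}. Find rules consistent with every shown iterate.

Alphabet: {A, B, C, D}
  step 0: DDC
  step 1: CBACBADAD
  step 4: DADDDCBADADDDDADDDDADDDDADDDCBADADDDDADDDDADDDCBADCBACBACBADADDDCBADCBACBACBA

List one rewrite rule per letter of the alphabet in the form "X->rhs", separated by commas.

A->D, B->D, C->DAD, D->CBA

  step 0 ⇒ step 1: DDC ⇒ CBA·CBA·DAD
    C ↦ DAD
    D ↦ CBA
    A ↦ D  (constrained at step 1)
    B ↦ D  (constrained at step 1)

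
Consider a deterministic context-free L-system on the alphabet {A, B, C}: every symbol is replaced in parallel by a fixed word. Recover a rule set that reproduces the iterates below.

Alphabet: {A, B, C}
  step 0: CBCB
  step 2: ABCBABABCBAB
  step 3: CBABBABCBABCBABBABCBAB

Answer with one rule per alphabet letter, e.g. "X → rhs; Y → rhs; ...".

  step 2 ⇒ step 3: ABCBABABCBAB ⇒ CB·AB·B·AB·CB·AB·CB·AB·B·AB·CB·AB
    A ↦ CB
    B ↦ AB
    C ↦ B

A->CB, B->AB, C->B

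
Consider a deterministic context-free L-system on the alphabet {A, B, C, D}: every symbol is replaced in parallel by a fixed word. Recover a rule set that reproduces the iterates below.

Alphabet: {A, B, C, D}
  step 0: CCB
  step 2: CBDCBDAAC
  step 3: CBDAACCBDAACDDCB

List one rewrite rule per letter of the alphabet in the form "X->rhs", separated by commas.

A->D, B->D, C->CB, D->AAC

  step 2 ⇒ step 3: CBDCBDAAC ⇒ CB·D·AAC·CB·D·AAC·D·D·CB
    A ↦ D
    B ↦ D
    C ↦ CB
    D ↦ AAC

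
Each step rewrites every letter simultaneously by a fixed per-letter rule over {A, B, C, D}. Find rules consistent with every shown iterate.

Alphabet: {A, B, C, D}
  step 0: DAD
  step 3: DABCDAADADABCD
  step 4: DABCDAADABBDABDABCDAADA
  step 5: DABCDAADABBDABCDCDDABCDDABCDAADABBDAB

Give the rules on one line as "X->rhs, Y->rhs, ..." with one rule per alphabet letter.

A->B, B->CD, C->AA, D->DA

  step 4 ⇒ step 5: DABCDAADABBDABDABCDAADA ⇒ DA·B·CD·AA·DA·B·B·DA·B·CD·CD·DA·B·CD·DA·B·CD·AA·DA·B·B·DA·B
    A ↦ B
    B ↦ CD
    C ↦ AA
    D ↦ DA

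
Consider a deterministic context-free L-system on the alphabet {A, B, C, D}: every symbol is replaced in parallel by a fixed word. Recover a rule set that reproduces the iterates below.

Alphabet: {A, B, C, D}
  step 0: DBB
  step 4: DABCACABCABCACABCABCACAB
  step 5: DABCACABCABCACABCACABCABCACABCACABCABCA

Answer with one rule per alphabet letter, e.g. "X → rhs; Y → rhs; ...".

A->B, B->CA, C->CA, D->DA

  step 4 ⇒ step 5: DABCACABCABCACABCABCACAB ⇒ DA·B·CA·CA·B·CA·B·CA·CA·B·CA·CA·B·CA·B·CA·CA·B·CA·CA·B·CA·B·CA
    A ↦ B
    B ↦ CA
    C ↦ CA
    D ↦ DA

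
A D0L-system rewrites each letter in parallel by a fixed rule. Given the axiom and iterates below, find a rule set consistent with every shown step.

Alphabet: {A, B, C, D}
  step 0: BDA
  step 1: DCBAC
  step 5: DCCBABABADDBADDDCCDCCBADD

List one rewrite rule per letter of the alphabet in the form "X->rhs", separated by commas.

A->C, B->DC, C->D, D->BA

  step 0 ⇒ step 1: BDA ⇒ DC·BA·C
    A ↦ C
    B ↦ DC
    D ↦ BA
    C ↦ D  (constrained at step 1)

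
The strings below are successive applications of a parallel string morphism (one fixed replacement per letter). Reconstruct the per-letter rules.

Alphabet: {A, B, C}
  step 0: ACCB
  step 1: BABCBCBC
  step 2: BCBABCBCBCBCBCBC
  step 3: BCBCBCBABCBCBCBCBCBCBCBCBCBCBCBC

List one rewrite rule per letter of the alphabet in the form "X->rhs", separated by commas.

A->BA, B->BC, C->BC

  step 2 ⇒ step 3: BCBABCBCBCBCBCBC ⇒ BC·BC·BC·BA·BC·BC·BC·BC·BC·BC·BC·BC·BC·BC·BC·BC
    A ↦ BA
    B ↦ BC
    C ↦ BC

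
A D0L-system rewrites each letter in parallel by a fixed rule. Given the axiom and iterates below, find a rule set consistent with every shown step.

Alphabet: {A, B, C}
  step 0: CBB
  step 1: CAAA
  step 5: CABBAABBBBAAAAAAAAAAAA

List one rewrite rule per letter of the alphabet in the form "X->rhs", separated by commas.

A->BB, B->A, C->CA

  step 0 ⇒ step 1: CBB ⇒ CA·A·A
    B ↦ A
    C ↦ CA
    A ↦ BB  (constrained at step 1)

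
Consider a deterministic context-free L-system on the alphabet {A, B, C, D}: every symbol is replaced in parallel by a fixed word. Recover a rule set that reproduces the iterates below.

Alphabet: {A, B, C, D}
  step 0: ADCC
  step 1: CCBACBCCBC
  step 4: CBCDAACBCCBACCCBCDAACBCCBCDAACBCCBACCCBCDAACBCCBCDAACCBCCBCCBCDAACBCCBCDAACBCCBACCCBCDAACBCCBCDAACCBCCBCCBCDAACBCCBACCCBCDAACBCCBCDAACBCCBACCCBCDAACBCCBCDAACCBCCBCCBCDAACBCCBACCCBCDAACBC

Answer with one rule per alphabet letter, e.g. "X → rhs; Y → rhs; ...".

  step 0 ⇒ step 1: ADCC ⇒ C·CBA·CBC·CBC
    A ↦ C
    C ↦ CBC
    D ↦ CBA
    B ↦ DAA  (constrained at step 1)

A->C, B->DAA, C->CBC, D->CBA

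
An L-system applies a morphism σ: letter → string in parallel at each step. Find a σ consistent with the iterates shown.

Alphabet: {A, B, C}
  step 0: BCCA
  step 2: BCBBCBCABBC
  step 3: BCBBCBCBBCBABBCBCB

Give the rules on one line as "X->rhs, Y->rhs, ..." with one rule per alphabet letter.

  step 2 ⇒ step 3: BCBBCBCABBC ⇒ BC·B·BC·BC·B·BC·B·AB·BC·BC·B
    A ↦ AB
    B ↦ BC
    C ↦ B

A->AB, B->BC, C->B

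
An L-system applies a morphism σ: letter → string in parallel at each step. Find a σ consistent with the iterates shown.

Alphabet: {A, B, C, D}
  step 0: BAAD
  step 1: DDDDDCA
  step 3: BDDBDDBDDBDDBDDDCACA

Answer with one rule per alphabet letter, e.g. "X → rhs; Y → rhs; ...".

A->DD, B->D, C->B, D->CA

  step 0 ⇒ step 1: BAAD ⇒ D·DD·DD·CA
    A ↦ DD
    B ↦ D
    D ↦ CA
    C ↦ B  (constrained at step 1)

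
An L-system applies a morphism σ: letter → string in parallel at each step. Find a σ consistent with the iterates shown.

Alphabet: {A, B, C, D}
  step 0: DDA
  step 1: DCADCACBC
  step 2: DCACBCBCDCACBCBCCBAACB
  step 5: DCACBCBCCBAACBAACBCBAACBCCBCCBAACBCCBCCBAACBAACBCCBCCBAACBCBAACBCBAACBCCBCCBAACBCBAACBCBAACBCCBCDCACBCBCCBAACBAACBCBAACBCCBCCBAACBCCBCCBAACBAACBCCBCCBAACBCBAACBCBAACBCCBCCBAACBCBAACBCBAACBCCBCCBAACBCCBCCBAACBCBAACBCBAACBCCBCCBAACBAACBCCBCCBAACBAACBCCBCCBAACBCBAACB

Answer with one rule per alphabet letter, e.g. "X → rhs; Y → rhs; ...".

A->CBC, B->AA, C->CB, D->DCA

  step 1 ⇒ step 2: DCADCACBC ⇒ DCA·CB·CBC·DCA·CB·CBC·CB·AA·CB
    A ↦ CBC
    B ↦ AA
    C ↦ CB
    D ↦ DCA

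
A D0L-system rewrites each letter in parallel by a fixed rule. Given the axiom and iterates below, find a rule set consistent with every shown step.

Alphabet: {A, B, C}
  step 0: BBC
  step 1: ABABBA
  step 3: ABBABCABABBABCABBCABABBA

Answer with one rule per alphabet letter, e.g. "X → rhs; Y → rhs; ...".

  step 0 ⇒ step 1: BBC ⇒ AB·AB·BA
    B ↦ AB
    C ↦ BA
    A ↦ BC  (constrained at step 1)

A->BC, B->AB, C->BA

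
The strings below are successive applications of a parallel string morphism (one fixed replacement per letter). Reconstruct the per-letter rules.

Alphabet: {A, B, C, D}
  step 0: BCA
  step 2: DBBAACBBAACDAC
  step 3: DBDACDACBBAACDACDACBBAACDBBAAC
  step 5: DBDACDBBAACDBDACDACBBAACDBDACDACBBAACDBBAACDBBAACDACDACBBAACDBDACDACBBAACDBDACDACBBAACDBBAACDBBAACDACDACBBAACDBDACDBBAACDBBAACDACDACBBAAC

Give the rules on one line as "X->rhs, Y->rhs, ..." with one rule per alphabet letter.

A->B, B->DAC, C->AAC, D->DB

  step 2 ⇒ step 3: DBBAACBBAACDAC ⇒ DB·DAC·DAC·B·B·AAC·DAC·DAC·B·B·AAC·DB·B·AAC
    A ↦ B
    B ↦ DAC
    C ↦ AAC
    D ↦ DB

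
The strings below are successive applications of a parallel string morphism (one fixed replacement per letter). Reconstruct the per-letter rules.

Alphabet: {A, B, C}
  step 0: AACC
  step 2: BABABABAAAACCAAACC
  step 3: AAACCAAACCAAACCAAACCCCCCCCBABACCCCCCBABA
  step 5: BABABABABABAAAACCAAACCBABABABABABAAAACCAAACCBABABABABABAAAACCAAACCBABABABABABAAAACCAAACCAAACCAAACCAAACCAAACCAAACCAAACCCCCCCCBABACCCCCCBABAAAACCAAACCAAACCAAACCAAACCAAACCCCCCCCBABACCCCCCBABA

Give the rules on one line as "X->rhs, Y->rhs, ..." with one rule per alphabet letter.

  step 2 ⇒ step 3: BABABABAAAACCAAACC ⇒ AAA·CC·AAA·CC·AAA·CC·AAA·CC·CC·CC·CC·BA·BA·CC·CC·CC·BA·BA
    A ↦ CC
    B ↦ AAA
    C ↦ BA

A->CC, B->AAA, C->BA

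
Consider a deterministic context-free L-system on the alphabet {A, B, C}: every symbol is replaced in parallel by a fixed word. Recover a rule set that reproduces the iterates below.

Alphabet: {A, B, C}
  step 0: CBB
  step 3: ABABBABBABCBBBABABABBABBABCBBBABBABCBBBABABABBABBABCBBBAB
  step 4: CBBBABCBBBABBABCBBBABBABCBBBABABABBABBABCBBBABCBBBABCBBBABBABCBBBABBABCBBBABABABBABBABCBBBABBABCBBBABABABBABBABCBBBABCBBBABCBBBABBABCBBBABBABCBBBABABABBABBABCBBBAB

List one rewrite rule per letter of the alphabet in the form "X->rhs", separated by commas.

  step 3 ⇒ step 4: ABABBABBABCBBBABABABBABBABCBBBABBABCBBBABABABBABBABCBBBAB ⇒ CBB·BAB·CBB·BAB·BAB·CBB·BAB·BAB·CBB·BAB·A·BAB·BAB·BAB·CBB·BAB·CBB·BAB·CBB·BAB·BAB·CBB·BAB·BAB·CBB·BAB·A·BAB·BAB·BAB·CBB·BAB·BAB·CBB·BAB·A·BAB·BAB·BAB·CBB·BAB·CBB·BAB·CBB·BAB·BAB·CBB·BAB·BAB·CBB·BAB·A·BAB·BAB·BAB·CBB·BAB
    A ↦ CBB
    B ↦ BAB
    C ↦ A

A->CBB, B->BAB, C->A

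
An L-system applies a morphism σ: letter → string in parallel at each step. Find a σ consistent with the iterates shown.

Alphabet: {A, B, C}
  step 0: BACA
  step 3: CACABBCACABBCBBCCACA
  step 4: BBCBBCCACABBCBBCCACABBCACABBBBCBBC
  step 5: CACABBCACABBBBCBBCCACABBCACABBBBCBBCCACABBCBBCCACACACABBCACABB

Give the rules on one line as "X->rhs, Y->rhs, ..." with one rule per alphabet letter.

  step 4 ⇒ step 5: BBCBBCCACABBCBBCCACABBCACABBBBCBBC ⇒ CA·CA·BB·CA·CA·BB·BB·C·BB·C·CA·CA·BB·CA·CA·BB·BB·C·BB·C·CA·CA·BB·C·BB·C·CA·CA·CA·CA·BB·CA·CA·BB
    A ↦ C
    B ↦ CA
    C ↦ BB

A->C, B->CA, C->BB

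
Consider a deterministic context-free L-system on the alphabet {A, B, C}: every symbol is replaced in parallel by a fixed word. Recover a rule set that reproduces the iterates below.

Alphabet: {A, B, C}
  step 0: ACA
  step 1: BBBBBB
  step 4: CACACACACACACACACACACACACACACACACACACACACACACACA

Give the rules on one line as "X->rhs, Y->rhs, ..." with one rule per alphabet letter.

  step 0 ⇒ step 1: ACA ⇒ BB·BB·BB
    A ↦ BB
    C ↦ BB
    B ↦ CA  (constrained at step 1)

A->BB, B->CA, C->BB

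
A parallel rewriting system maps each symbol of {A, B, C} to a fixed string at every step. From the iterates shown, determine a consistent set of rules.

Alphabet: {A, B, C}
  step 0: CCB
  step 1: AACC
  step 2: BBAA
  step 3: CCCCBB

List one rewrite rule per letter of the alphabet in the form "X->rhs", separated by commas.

  step 2 ⇒ step 3: BBAA ⇒ CC·CC·B·B
    A ↦ B
    B ↦ CC
  step 0 ⇒ step 1: CCB ⇒ A·A·CC
    C ↦ A

A->B, B->CC, C->A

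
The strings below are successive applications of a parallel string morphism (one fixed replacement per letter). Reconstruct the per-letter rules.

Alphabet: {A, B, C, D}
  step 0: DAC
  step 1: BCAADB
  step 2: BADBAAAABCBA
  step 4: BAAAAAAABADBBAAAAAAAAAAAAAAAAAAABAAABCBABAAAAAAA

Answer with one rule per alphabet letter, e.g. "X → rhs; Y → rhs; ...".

A->AA, B->BA, C->DB, D->BC

  step 1 ⇒ step 2: BCAADB ⇒ BA·DB·AA·AA·BC·BA
    A ↦ AA
    B ↦ BA
    C ↦ DB
    D ↦ BC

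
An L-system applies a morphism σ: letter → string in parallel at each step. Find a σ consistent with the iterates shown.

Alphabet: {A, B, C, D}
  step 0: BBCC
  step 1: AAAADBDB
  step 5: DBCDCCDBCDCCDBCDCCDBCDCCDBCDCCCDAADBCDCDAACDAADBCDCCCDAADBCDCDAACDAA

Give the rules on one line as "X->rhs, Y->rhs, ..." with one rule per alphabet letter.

A->C, B->AA, C->DB, D->CD

  step 0 ⇒ step 1: BBCC ⇒ AA·AA·DB·DB
    B ↦ AA
    C ↦ DB
    A ↦ C  (constrained at step 1)
    D ↦ CD  (constrained at step 1)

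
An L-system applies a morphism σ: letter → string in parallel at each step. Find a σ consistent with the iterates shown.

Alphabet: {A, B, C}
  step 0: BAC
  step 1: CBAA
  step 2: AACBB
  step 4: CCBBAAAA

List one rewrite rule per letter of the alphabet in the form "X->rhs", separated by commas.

  step 1 ⇒ step 2: CBAA ⇒ AA·C·B·B
    A ↦ B
    B ↦ C
    C ↦ AA

A->B, B->C, C->AA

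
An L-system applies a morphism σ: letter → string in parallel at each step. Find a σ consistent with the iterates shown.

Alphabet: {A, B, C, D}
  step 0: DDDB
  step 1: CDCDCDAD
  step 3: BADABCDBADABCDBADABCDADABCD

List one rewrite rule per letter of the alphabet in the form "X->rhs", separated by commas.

A->B, B->AD, C->AB, D->CD

  step 0 ⇒ step 1: DDDB ⇒ CD·CD·CD·AD
    B ↦ AD
    D ↦ CD
    A ↦ B  (constrained at step 1)
    C ↦ AB  (constrained at step 1)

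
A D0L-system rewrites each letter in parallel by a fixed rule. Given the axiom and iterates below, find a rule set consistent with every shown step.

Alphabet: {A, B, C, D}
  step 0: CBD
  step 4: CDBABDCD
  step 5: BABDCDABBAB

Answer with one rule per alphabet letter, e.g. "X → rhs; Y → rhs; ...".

A->C, B->D, C->B, D->AB

  step 4 ⇒ step 5: CDBABDCD ⇒ B·AB·D·C·D·AB·B·AB
    A ↦ C
    B ↦ D
    C ↦ B
    D ↦ AB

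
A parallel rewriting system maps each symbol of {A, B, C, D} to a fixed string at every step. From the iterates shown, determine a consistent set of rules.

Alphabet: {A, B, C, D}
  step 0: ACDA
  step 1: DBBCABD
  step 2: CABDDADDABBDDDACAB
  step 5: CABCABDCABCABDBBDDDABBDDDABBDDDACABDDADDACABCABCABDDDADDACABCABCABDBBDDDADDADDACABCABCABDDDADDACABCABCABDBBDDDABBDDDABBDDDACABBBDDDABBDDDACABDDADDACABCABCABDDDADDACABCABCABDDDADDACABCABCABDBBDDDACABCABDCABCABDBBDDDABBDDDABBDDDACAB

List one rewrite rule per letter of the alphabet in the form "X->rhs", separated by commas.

A->D, B->DDA, C->BB, D->CAB

  step 1 ⇒ step 2: DBBCABD ⇒ CAB·DDA·DDA·BB·D·DDA·CAB
    A ↦ D
    B ↦ DDA
    C ↦ BB
    D ↦ CAB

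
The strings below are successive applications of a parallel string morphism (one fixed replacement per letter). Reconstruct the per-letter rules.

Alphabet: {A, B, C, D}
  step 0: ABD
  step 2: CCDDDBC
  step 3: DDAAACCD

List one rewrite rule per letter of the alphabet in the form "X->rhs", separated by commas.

A->BC, B->CC, C->D, D->A

  step 2 ⇒ step 3: CCDDDBC ⇒ D·D·A·A·A·CC·D
    B ↦ CC
    C ↦ D
    D ↦ A
    A ↦ BC  (constrained at step 0)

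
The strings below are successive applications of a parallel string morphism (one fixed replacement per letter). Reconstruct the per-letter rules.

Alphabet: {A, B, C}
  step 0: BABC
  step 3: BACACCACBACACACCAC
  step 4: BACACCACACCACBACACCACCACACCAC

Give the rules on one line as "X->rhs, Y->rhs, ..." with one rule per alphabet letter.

  step 3 ⇒ step 4: BACACCACBACACACCAC ⇒ BA·C·AC·C·AC·AC·C·AC·BA·C·AC·C·AC·C·AC·AC·C·AC
    A ↦ C
    B ↦ BA
    C ↦ AC

A->C, B->BA, C->AC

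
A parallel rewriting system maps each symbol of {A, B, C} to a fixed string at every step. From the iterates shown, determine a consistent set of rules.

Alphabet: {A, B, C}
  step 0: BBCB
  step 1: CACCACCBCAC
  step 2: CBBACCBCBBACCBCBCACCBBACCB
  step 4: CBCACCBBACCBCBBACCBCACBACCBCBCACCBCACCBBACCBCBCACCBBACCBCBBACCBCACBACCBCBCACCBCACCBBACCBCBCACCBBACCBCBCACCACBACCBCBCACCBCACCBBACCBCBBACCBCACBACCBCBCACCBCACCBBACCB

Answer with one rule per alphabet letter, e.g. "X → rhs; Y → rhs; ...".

A->BAC, B->CAC, C->CB

  step 1 ⇒ step 2: CACCACCBCAC ⇒ CB·BAC·CB·CB·BAC·CB·CB·CAC·CB·BAC·CB
    A ↦ BAC
    B ↦ CAC
    C ↦ CB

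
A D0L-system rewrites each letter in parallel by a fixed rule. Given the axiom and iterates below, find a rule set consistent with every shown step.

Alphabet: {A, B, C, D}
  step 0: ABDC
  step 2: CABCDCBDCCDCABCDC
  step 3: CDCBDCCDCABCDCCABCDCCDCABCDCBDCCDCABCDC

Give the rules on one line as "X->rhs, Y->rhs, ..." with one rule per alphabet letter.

A->BD, B->C, C->CDC, D->AB

  step 2 ⇒ step 3: CABCDCBDCCDCABCDC ⇒ CDC·BD·C·CDC·AB·CDC·C·AB·CDC·CDC·AB·CDC·BD·C·CDC·AB·CDC
    A ↦ BD
    B ↦ C
    C ↦ CDC
    D ↦ AB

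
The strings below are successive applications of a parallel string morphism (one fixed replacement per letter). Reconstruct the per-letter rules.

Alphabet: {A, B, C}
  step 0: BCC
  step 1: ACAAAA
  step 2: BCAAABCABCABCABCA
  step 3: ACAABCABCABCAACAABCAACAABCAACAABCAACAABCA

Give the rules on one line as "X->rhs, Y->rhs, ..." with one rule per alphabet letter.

  step 2 ⇒ step 3: BCAAABCABCABCABCA ⇒ AC·AA·BCA·BCA·BCA·AC·AA·BCA·AC·AA·BCA·AC·AA·BCA·AC·AA·BCA
    A ↦ BCA
    B ↦ AC
    C ↦ AA

A->BCA, B->AC, C->AA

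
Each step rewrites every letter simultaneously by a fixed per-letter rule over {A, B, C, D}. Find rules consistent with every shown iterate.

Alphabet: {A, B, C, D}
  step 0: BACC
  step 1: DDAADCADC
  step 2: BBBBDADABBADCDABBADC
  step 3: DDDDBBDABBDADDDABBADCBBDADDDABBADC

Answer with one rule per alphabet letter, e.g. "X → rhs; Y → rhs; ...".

  step 2 ⇒ step 3: BBBBDADABBADCDABBADC ⇒ D·D·D·D·BB·DA·BB·DA·D·D·DA·BB·ADC·BB·DA·D·D·DA·BB·ADC
    A ↦ DA
    B ↦ D
    C ↦ ADC
    D ↦ BB

A->DA, B->D, C->ADC, D->BB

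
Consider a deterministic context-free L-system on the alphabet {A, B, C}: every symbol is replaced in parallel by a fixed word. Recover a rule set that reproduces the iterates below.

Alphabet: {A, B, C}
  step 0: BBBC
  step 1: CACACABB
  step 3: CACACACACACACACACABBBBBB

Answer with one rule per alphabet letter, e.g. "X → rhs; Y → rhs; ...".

A->B, B->CA, C->BB

  step 0 ⇒ step 1: BBBC ⇒ CA·CA·CA·BB
    B ↦ CA
    C ↦ BB
    A ↦ B  (constrained at step 1)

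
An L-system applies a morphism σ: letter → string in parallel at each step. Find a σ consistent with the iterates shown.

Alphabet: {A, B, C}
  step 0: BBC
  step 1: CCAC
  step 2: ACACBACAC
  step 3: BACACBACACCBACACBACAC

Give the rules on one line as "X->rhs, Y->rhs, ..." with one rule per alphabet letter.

A->BAC, B->C, C->AC

  step 2 ⇒ step 3: ACACBACAC ⇒ BAC·AC·BAC·AC·C·BAC·AC·BAC·AC
    A ↦ BAC
    B ↦ C
    C ↦ AC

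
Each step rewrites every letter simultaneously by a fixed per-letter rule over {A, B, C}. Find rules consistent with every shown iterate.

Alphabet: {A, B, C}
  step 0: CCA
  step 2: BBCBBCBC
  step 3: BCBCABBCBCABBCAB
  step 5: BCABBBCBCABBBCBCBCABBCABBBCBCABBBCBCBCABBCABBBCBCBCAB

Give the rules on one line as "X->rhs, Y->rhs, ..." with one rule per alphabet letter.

A->B, B->BC, C->AB

  step 2 ⇒ step 3: BBCBBCBC ⇒ BC·BC·AB·BC·BC·AB·BC·AB
    B ↦ BC
    C ↦ AB
    A ↦ B  (constrained at step 0)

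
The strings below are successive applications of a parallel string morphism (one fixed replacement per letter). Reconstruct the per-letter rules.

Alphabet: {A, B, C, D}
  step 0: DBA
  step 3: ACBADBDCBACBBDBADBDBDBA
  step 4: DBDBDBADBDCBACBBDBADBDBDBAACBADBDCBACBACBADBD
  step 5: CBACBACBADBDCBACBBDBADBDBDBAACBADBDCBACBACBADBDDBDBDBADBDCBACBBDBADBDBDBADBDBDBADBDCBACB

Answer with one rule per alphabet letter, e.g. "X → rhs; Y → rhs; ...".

  step 4 ⇒ step 5: DBDBDBADBDCBACBBDBADBDBDBAACBADBDCBACBACBADBD ⇒ CB·A·CB·A·CB·A·DBD·CB·A·CB·BDB·A·DBD·BDB·A·A·CB·A·DBD·CB·A·CB·A·CB·A·DBD·DBD·BDB·A·DBD·CB·A·CB·BDB·A·DBD·BDB·A·DBD·BDB·A·DBD·CB·A·CB
    A ↦ DBD
    B ↦ A
    C ↦ BDB
    D ↦ CB

A->DBD, B->A, C->BDB, D->CB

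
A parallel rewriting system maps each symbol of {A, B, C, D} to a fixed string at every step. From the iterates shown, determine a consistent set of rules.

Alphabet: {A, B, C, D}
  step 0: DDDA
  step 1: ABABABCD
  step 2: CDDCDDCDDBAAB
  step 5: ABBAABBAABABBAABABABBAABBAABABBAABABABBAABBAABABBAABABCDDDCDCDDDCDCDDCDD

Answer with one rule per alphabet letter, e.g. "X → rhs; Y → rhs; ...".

  step 1 ⇒ step 2: ABABABCD ⇒ CD·D·CD·D·CD·D·BA·AB
    A ↦ CD
    B ↦ D
    C ↦ BA
    D ↦ AB

A->CD, B->D, C->BA, D->AB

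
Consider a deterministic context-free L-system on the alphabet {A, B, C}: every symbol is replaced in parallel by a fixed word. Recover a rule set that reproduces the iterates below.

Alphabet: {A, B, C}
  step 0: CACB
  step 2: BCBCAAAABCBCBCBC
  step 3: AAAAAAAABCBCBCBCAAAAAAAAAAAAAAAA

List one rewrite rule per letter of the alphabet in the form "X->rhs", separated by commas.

  step 2 ⇒ step 3: BCBCAAAABCBCBCBC ⇒ AA·AA·AA·AA·BC·BC·BC·BC·AA·AA·AA·AA·AA·AA·AA·AA
    A ↦ BC
    B ↦ AA
    C ↦ AA

A->BC, B->AA, C->AA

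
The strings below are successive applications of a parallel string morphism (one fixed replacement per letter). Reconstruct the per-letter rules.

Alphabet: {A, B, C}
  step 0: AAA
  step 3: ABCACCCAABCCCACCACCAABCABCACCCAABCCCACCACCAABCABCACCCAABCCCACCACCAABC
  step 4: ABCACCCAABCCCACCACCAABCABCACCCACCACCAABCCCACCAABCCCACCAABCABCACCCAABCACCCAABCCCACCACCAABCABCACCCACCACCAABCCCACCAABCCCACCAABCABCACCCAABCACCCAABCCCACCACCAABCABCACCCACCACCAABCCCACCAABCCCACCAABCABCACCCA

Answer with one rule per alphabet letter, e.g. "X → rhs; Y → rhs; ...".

A->ABC, B->AC, C->CCA

  step 3 ⇒ step 4: ABCACCCAABCCCACCACCAABCABCACCCAABCCCACCACCAABCABCACCCAABCCCACCACCAABC ⇒ ABC·AC·CCA·ABC·CCA·CCA·CCA·ABC·ABC·AC·CCA·CCA·CCA·ABC·CCA·CCA·ABC·CCA·CCA·ABC·ABC·AC·CCA·ABC·AC·CCA·ABC·CCA·CCA·CCA·ABC·ABC·AC·CCA·CCA·CCA·ABC·CCA·CCA·ABC·CCA·CCA·ABC·ABC·AC·CCA·ABC·AC·CCA·ABC·CCA·CCA·CCA·ABC·ABC·AC·CCA·CCA·CCA·ABC·CCA·CCA·ABC·CCA·CCA·ABC·ABC·AC·CCA
    A ↦ ABC
    B ↦ AC
    C ↦ CCA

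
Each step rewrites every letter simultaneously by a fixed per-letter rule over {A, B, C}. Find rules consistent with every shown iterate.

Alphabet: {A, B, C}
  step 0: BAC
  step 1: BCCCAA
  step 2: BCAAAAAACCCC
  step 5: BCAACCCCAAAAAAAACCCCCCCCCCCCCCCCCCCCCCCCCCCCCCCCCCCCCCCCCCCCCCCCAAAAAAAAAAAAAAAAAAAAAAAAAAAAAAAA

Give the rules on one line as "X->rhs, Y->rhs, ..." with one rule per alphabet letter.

A->CC, B->BC, C->AA

  step 1 ⇒ step 2: BCCCAA ⇒ BC·AA·AA·AA·CC·CC
    A ↦ CC
    B ↦ BC
    C ↦ AA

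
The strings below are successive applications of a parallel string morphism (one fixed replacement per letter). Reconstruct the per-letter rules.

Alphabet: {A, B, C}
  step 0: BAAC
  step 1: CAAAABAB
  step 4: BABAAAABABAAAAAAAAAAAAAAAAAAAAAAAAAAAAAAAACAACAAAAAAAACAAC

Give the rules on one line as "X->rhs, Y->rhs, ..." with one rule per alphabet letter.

  step 0 ⇒ step 1: BAAC ⇒ C·AA·AA·BAB
    A ↦ AA
    B ↦ C
    C ↦ BAB

A->AA, B->C, C->BAB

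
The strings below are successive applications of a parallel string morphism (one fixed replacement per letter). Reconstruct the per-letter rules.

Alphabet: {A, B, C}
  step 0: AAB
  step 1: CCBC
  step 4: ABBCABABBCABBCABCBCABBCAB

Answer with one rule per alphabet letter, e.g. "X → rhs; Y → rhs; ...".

  step 0 ⇒ step 1: AAB ⇒ C·C·BC
    A ↦ C
    B ↦ BC
    C ↦ AB  (constrained at step 1)

A->C, B->BC, C->AB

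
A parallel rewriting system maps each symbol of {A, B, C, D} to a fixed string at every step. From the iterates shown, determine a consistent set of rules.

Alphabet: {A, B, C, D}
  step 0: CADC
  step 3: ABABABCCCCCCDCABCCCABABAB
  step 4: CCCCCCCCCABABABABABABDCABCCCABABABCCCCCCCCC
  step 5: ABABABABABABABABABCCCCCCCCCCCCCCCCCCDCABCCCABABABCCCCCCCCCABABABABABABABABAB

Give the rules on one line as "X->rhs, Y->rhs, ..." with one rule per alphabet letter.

A->CC, B->C, C->AB, D->DC

  step 4 ⇒ step 5: CCCCCCCCCABABABABABABDCABCCCABABABCCCCCCCCC ⇒ AB·AB·AB·AB·AB·AB·AB·AB·AB·CC·C·CC·C·CC·C·CC·C·CC·C·CC·C·DC·AB·CC·C·AB·AB·AB·CC·C·CC·C·CC·C·AB·AB·AB·AB·AB·AB·AB·AB·AB
    A ↦ CC
    B ↦ C
    C ↦ AB
    D ↦ DC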